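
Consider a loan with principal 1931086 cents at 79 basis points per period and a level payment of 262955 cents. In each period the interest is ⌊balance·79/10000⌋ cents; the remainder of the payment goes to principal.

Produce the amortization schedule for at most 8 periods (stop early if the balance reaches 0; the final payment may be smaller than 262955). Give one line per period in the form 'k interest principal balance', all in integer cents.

1 15255 247700 1683386
2 13298 249657 1433729
3 11326 251629 1182100
4 9338 253617 928483
5 7335 255620 672863
6 5315 257640 415223
7 3280 259675 155548
8 1228 155548 0

1. interest=⌊1931086·79/10000⌋=15255; principal=262955-15255=247700; balance=1931086-247700=1683386
2. interest=⌊1683386·79/10000⌋=13298; principal=262955-13298=249657; balance=1683386-249657=1433729
3. interest=⌊1433729·79/10000⌋=11326; principal=262955-11326=251629; balance=1433729-251629=1182100
4. interest=⌊1182100·79/10000⌋=9338; principal=262955-9338=253617; balance=1182100-253617=928483
5. interest=⌊928483·79/10000⌋=7335; principal=262955-7335=255620; balance=928483-255620=672863
6. interest=⌊672863·79/10000⌋=5315; principal=262955-5315=257640; balance=672863-257640=415223
7. interest=⌊415223·79/10000⌋=3280; principal=262955-3280=259675; balance=415223-259675=155548
8. interest=⌊155548·79/10000⌋=1228; principal=min(262955-1228,155548)=155548; balance=155548-155548=0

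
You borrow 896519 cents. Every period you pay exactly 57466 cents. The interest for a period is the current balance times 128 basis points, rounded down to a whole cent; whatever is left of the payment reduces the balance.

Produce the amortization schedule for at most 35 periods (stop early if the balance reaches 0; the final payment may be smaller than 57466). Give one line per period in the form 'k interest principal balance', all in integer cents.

1. interest=⌊896519·128/10000⌋=11475; principal=57466-11475=45991; balance=896519-45991=850528
2. interest=⌊850528·128/10000⌋=10886; principal=57466-10886=46580; balance=850528-46580=803948
3. interest=⌊803948·128/10000⌋=10290; principal=57466-10290=47176; balance=803948-47176=756772
4. interest=⌊756772·128/10000⌋=9686; principal=57466-9686=47780; balance=756772-47780=708992
5. interest=⌊708992·128/10000⌋=9075; principal=57466-9075=48391; balance=708992-48391=660601
6. interest=⌊660601·128/10000⌋=8455; principal=57466-8455=49011; balance=660601-49011=611590
7. interest=⌊611590·128/10000⌋=7828; principal=57466-7828=49638; balance=611590-49638=561952
8. interest=⌊561952·128/10000⌋=7192; principal=57466-7192=50274; balance=561952-50274=511678
9. interest=⌊511678·128/10000⌋=6549; principal=57466-6549=50917; balance=511678-50917=460761
10. interest=⌊460761·128/10000⌋=5897; principal=57466-5897=51569; balance=460761-51569=409192
11. interest=⌊409192·128/10000⌋=5237; principal=57466-5237=52229; balance=409192-52229=356963
12. interest=⌊356963·128/10000⌋=4569; principal=57466-4569=52897; balance=356963-52897=304066
13. interest=⌊304066·128/10000⌋=3892; principal=57466-3892=53574; balance=304066-53574=250492
14. interest=⌊250492·128/10000⌋=3206; principal=57466-3206=54260; balance=250492-54260=196232
15. interest=⌊196232·128/10000⌋=2511; principal=57466-2511=54955; balance=196232-54955=141277
16. interest=⌊141277·128/10000⌋=1808; principal=57466-1808=55658; balance=141277-55658=85619
17. interest=⌊85619·128/10000⌋=1095; principal=57466-1095=56371; balance=85619-56371=29248
18. interest=⌊29248·128/10000⌋=374; principal=min(57466-374,29248)=29248; balance=29248-29248=0

1 11475 45991 850528
2 10886 46580 803948
3 10290 47176 756772
4 9686 47780 708992
5 9075 48391 660601
6 8455 49011 611590
7 7828 49638 561952
8 7192 50274 511678
9 6549 50917 460761
10 5897 51569 409192
11 5237 52229 356963
12 4569 52897 304066
13 3892 53574 250492
14 3206 54260 196232
15 2511 54955 141277
16 1808 55658 85619
17 1095 56371 29248
18 374 29248 0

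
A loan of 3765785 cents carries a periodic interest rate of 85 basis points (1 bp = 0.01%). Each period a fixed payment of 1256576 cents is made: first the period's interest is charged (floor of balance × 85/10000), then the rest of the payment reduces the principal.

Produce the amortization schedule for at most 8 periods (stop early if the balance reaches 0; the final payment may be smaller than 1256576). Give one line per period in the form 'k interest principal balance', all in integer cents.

1. interest=⌊3765785·85/10000⌋=32009; principal=1256576-32009=1224567; balance=3765785-1224567=2541218
2. interest=⌊2541218·85/10000⌋=21600; principal=1256576-21600=1234976; balance=2541218-1234976=1306242
3. interest=⌊1306242·85/10000⌋=11103; principal=1256576-11103=1245473; balance=1306242-1245473=60769
4. interest=⌊60769·85/10000⌋=516; principal=min(1256576-516,60769)=60769; balance=60769-60769=0

1 32009 1224567 2541218
2 21600 1234976 1306242
3 11103 1245473 60769
4 516 60769 0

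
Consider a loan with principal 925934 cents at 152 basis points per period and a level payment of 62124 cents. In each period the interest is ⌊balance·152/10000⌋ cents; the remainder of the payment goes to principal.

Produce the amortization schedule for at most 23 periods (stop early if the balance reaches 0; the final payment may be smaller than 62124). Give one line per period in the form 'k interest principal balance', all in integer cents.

1 14074 48050 877884
2 13343 48781 829103
3 12602 49522 779581
4 11849 50275 729306
5 11085 51039 678267
6 10309 51815 626452
7 9522 52602 573850
8 8722 53402 520448
9 7910 54214 466234
10 7086 55038 411196
11 6250 55874 355322
12 5400 56724 298598
13 4538 57586 241012
14 3663 58461 182551
15 2774 59350 123201
16 1872 60252 62949
17 956 61168 1781
18 27 1781 0

1. interest=⌊925934·152/10000⌋=14074; principal=62124-14074=48050; balance=925934-48050=877884
2. interest=⌊877884·152/10000⌋=13343; principal=62124-13343=48781; balance=877884-48781=829103
3. interest=⌊829103·152/10000⌋=12602; principal=62124-12602=49522; balance=829103-49522=779581
4. interest=⌊779581·152/10000⌋=11849; principal=62124-11849=50275; balance=779581-50275=729306
5. interest=⌊729306·152/10000⌋=11085; principal=62124-11085=51039; balance=729306-51039=678267
6. interest=⌊678267·152/10000⌋=10309; principal=62124-10309=51815; balance=678267-51815=626452
7. interest=⌊626452·152/10000⌋=9522; principal=62124-9522=52602; balance=626452-52602=573850
8. interest=⌊573850·152/10000⌋=8722; principal=62124-8722=53402; balance=573850-53402=520448
9. interest=⌊520448·152/10000⌋=7910; principal=62124-7910=54214; balance=520448-54214=466234
10. interest=⌊466234·152/10000⌋=7086; principal=62124-7086=55038; balance=466234-55038=411196
11. interest=⌊411196·152/10000⌋=6250; principal=62124-6250=55874; balance=411196-55874=355322
12. interest=⌊355322·152/10000⌋=5400; principal=62124-5400=56724; balance=355322-56724=298598
13. interest=⌊298598·152/10000⌋=4538; principal=62124-4538=57586; balance=298598-57586=241012
14. interest=⌊241012·152/10000⌋=3663; principal=62124-3663=58461; balance=241012-58461=182551
15. interest=⌊182551·152/10000⌋=2774; principal=62124-2774=59350; balance=182551-59350=123201
16. interest=⌊123201·152/10000⌋=1872; principal=62124-1872=60252; balance=123201-60252=62949
17. interest=⌊62949·152/10000⌋=956; principal=62124-956=61168; balance=62949-61168=1781
18. interest=⌊1781·152/10000⌋=27; principal=min(62124-27,1781)=1781; balance=1781-1781=0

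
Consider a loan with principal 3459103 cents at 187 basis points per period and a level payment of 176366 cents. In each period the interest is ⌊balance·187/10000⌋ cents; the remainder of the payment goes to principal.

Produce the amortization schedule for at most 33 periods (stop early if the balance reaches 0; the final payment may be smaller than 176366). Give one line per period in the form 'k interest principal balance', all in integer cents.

1 64685 111681 3347422
2 62596 113770 3233652
3 60469 115897 3117755
4 58302 118064 2999691
5 56094 120272 2879419
6 53845 122521 2756898
7 51553 124813 2632085
8 49219 127147 2504938
9 46842 129524 2375414
10 44420 131946 2243468
11 41952 134414 2109054
12 39439 136927 1972127
13 36878 139488 1832639
14 34270 142096 1690543
15 31613 144753 1545790
16 28906 147460 1398330
17 26148 150218 1248112
18 23339 153027 1095085
19 20478 155888 939197
20 17562 158804 780393
21 14593 161773 618620
22 11568 164798 453822
23 8486 167880 285942
24 5347 171019 114923
25 2149 114923 0

1. interest=⌊3459103·187/10000⌋=64685; principal=176366-64685=111681; balance=3459103-111681=3347422
2. interest=⌊3347422·187/10000⌋=62596; principal=176366-62596=113770; balance=3347422-113770=3233652
3. interest=⌊3233652·187/10000⌋=60469; principal=176366-60469=115897; balance=3233652-115897=3117755
4. interest=⌊3117755·187/10000⌋=58302; principal=176366-58302=118064; balance=3117755-118064=2999691
5. interest=⌊2999691·187/10000⌋=56094; principal=176366-56094=120272; balance=2999691-120272=2879419
6. interest=⌊2879419·187/10000⌋=53845; principal=176366-53845=122521; balance=2879419-122521=2756898
7. interest=⌊2756898·187/10000⌋=51553; principal=176366-51553=124813; balance=2756898-124813=2632085
8. interest=⌊2632085·187/10000⌋=49219; principal=176366-49219=127147; balance=2632085-127147=2504938
9. interest=⌊2504938·187/10000⌋=46842; principal=176366-46842=129524; balance=2504938-129524=2375414
10. interest=⌊2375414·187/10000⌋=44420; principal=176366-44420=131946; balance=2375414-131946=2243468
11. interest=⌊2243468·187/10000⌋=41952; principal=176366-41952=134414; balance=2243468-134414=2109054
12. interest=⌊2109054·187/10000⌋=39439; principal=176366-39439=136927; balance=2109054-136927=1972127
13. interest=⌊1972127·187/10000⌋=36878; principal=176366-36878=139488; balance=1972127-139488=1832639
14. interest=⌊1832639·187/10000⌋=34270; principal=176366-34270=142096; balance=1832639-142096=1690543
15. interest=⌊1690543·187/10000⌋=31613; principal=176366-31613=144753; balance=1690543-144753=1545790
16. interest=⌊1545790·187/10000⌋=28906; principal=176366-28906=147460; balance=1545790-147460=1398330
17. interest=⌊1398330·187/10000⌋=26148; principal=176366-26148=150218; balance=1398330-150218=1248112
18. interest=⌊1248112·187/10000⌋=23339; principal=176366-23339=153027; balance=1248112-153027=1095085
19. interest=⌊1095085·187/10000⌋=20478; principal=176366-20478=155888; balance=1095085-155888=939197
20. interest=⌊939197·187/10000⌋=17562; principal=176366-17562=158804; balance=939197-158804=780393
21. interest=⌊780393·187/10000⌋=14593; principal=176366-14593=161773; balance=780393-161773=618620
22. interest=⌊618620·187/10000⌋=11568; principal=176366-11568=164798; balance=618620-164798=453822
23. interest=⌊453822·187/10000⌋=8486; principal=176366-8486=167880; balance=453822-167880=285942
24. interest=⌊285942·187/10000⌋=5347; principal=176366-5347=171019; balance=285942-171019=114923
25. interest=⌊114923·187/10000⌋=2149; principal=min(176366-2149,114923)=114923; balance=114923-114923=0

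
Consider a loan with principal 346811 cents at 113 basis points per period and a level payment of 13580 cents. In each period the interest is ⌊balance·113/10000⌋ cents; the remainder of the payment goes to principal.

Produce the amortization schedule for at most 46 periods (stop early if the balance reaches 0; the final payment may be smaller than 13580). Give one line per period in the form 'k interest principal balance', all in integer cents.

1 3918 9662 337149
2 3809 9771 327378
3 3699 9881 317497
4 3587 9993 307504
5 3474 10106 297398
6 3360 10220 287178
7 3245 10335 276843
8 3128 10452 266391
9 3010 10570 255821
10 2890 10690 245131
11 2769 10811 234320
12 2647 10933 223387
13 2524 11056 212331
14 2399 11181 201150
15 2272 11308 189842
16 2145 11435 178407
17 2015 11565 166842
18 1885 11695 155147
19 1753 11827 143320
20 1619 11961 131359
21 1484 12096 119263
22 1347 12233 107030
23 1209 12371 94659
24 1069 12511 82148
25 928 12652 69496
26 785 12795 56701
27 640 12940 43761
28 494 13086 30675
29 346 13234 17441
30 197 13383 4058
31 45 4058 0

1. interest=⌊346811·113/10000⌋=3918; principal=13580-3918=9662; balance=346811-9662=337149
2. interest=⌊337149·113/10000⌋=3809; principal=13580-3809=9771; balance=337149-9771=327378
3. interest=⌊327378·113/10000⌋=3699; principal=13580-3699=9881; balance=327378-9881=317497
4. interest=⌊317497·113/10000⌋=3587; principal=13580-3587=9993; balance=317497-9993=307504
5. interest=⌊307504·113/10000⌋=3474; principal=13580-3474=10106; balance=307504-10106=297398
6. interest=⌊297398·113/10000⌋=3360; principal=13580-3360=10220; balance=297398-10220=287178
7. interest=⌊287178·113/10000⌋=3245; principal=13580-3245=10335; balance=287178-10335=276843
8. interest=⌊276843·113/10000⌋=3128; principal=13580-3128=10452; balance=276843-10452=266391
9. interest=⌊266391·113/10000⌋=3010; principal=13580-3010=10570; balance=266391-10570=255821
10. interest=⌊255821·113/10000⌋=2890; principal=13580-2890=10690; balance=255821-10690=245131
11. interest=⌊245131·113/10000⌋=2769; principal=13580-2769=10811; balance=245131-10811=234320
12. interest=⌊234320·113/10000⌋=2647; principal=13580-2647=10933; balance=234320-10933=223387
13. interest=⌊223387·113/10000⌋=2524; principal=13580-2524=11056; balance=223387-11056=212331
14. interest=⌊212331·113/10000⌋=2399; principal=13580-2399=11181; balance=212331-11181=201150
15. interest=⌊201150·113/10000⌋=2272; principal=13580-2272=11308; balance=201150-11308=189842
16. interest=⌊189842·113/10000⌋=2145; principal=13580-2145=11435; balance=189842-11435=178407
17. interest=⌊178407·113/10000⌋=2015; principal=13580-2015=11565; balance=178407-11565=166842
18. interest=⌊166842·113/10000⌋=1885; principal=13580-1885=11695; balance=166842-11695=155147
19. interest=⌊155147·113/10000⌋=1753; principal=13580-1753=11827; balance=155147-11827=143320
20. interest=⌊143320·113/10000⌋=1619; principal=13580-1619=11961; balance=143320-11961=131359
21. interest=⌊131359·113/10000⌋=1484; principal=13580-1484=12096; balance=131359-12096=119263
22. interest=⌊119263·113/10000⌋=1347; principal=13580-1347=12233; balance=119263-12233=107030
23. interest=⌊107030·113/10000⌋=1209; principal=13580-1209=12371; balance=107030-12371=94659
24. interest=⌊94659·113/10000⌋=1069; principal=13580-1069=12511; balance=94659-12511=82148
25. interest=⌊82148·113/10000⌋=928; principal=13580-928=12652; balance=82148-12652=69496
26. interest=⌊69496·113/10000⌋=785; principal=13580-785=12795; balance=69496-12795=56701
27. interest=⌊56701·113/10000⌋=640; principal=13580-640=12940; balance=56701-12940=43761
28. interest=⌊43761·113/10000⌋=494; principal=13580-494=13086; balance=43761-13086=30675
29. interest=⌊30675·113/10000⌋=346; principal=13580-346=13234; balance=30675-13234=17441
30. interest=⌊17441·113/10000⌋=197; principal=13580-197=13383; balance=17441-13383=4058
31. interest=⌊4058·113/10000⌋=45; principal=min(13580-45,4058)=4058; balance=4058-4058=0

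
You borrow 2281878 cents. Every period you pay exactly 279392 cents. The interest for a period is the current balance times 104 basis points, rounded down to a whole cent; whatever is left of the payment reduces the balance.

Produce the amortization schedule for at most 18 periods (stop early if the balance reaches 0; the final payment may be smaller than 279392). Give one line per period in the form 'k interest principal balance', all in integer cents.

1 23731 255661 2026217
2 21072 258320 1767897
3 18386 261006 1506891
4 15671 263721 1243170
5 12928 266464 976706
6 10157 269235 707471
7 7357 272035 435436
8 4528 274864 160572
9 1669 160572 0

1. interest=⌊2281878·104/10000⌋=23731; principal=279392-23731=255661; balance=2281878-255661=2026217
2. interest=⌊2026217·104/10000⌋=21072; principal=279392-21072=258320; balance=2026217-258320=1767897
3. interest=⌊1767897·104/10000⌋=18386; principal=279392-18386=261006; balance=1767897-261006=1506891
4. interest=⌊1506891·104/10000⌋=15671; principal=279392-15671=263721; balance=1506891-263721=1243170
5. interest=⌊1243170·104/10000⌋=12928; principal=279392-12928=266464; balance=1243170-266464=976706
6. interest=⌊976706·104/10000⌋=10157; principal=279392-10157=269235; balance=976706-269235=707471
7. interest=⌊707471·104/10000⌋=7357; principal=279392-7357=272035; balance=707471-272035=435436
8. interest=⌊435436·104/10000⌋=4528; principal=279392-4528=274864; balance=435436-274864=160572
9. interest=⌊160572·104/10000⌋=1669; principal=min(279392-1669,160572)=160572; balance=160572-160572=0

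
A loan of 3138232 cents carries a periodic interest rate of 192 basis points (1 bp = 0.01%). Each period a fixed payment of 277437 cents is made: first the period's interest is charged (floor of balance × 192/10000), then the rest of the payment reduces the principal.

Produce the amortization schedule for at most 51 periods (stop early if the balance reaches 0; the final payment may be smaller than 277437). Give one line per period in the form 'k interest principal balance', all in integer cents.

1. interest=⌊3138232·192/10000⌋=60254; principal=277437-60254=217183; balance=3138232-217183=2921049
2. interest=⌊2921049·192/10000⌋=56084; principal=277437-56084=221353; balance=2921049-221353=2699696
3. interest=⌊2699696·192/10000⌋=51834; principal=277437-51834=225603; balance=2699696-225603=2474093
4. interest=⌊2474093·192/10000⌋=47502; principal=277437-47502=229935; balance=2474093-229935=2244158
5. interest=⌊2244158·192/10000⌋=43087; principal=277437-43087=234350; balance=2244158-234350=2009808
6. interest=⌊2009808·192/10000⌋=38588; principal=277437-38588=238849; balance=2009808-238849=1770959
7. interest=⌊1770959·192/10000⌋=34002; principal=277437-34002=243435; balance=1770959-243435=1527524
8. interest=⌊1527524·192/10000⌋=29328; principal=277437-29328=248109; balance=1527524-248109=1279415
9. interest=⌊1279415·192/10000⌋=24564; principal=277437-24564=252873; balance=1279415-252873=1026542
10. interest=⌊1026542·192/10000⌋=19709; principal=277437-19709=257728; balance=1026542-257728=768814
11. interest=⌊768814·192/10000⌋=14761; principal=277437-14761=262676; balance=768814-262676=506138
12. interest=⌊506138·192/10000⌋=9717; principal=277437-9717=267720; balance=506138-267720=238418
13. interest=⌊238418·192/10000⌋=4577; principal=min(277437-4577,238418)=238418; balance=238418-238418=0

1 60254 217183 2921049
2 56084 221353 2699696
3 51834 225603 2474093
4 47502 229935 2244158
5 43087 234350 2009808
6 38588 238849 1770959
7 34002 243435 1527524
8 29328 248109 1279415
9 24564 252873 1026542
10 19709 257728 768814
11 14761 262676 506138
12 9717 267720 238418
13 4577 238418 0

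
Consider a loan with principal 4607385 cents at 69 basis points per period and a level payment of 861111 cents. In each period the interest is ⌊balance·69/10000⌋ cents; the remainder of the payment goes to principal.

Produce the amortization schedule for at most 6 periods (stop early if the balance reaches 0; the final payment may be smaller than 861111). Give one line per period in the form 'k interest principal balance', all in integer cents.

1. interest=⌊4607385·69/10000⌋=31790; principal=861111-31790=829321; balance=4607385-829321=3778064
2. interest=⌊3778064·69/10000⌋=26068; principal=861111-26068=835043; balance=3778064-835043=2943021
3. interest=⌊2943021·69/10000⌋=20306; principal=861111-20306=840805; balance=2943021-840805=2102216
4. interest=⌊2102216·69/10000⌋=14505; principal=861111-14505=846606; balance=2102216-846606=1255610
5. interest=⌊1255610·69/10000⌋=8663; principal=861111-8663=852448; balance=1255610-852448=403162
6. interest=⌊403162·69/10000⌋=2781; principal=min(861111-2781,403162)=403162; balance=403162-403162=0

1 31790 829321 3778064
2 26068 835043 2943021
3 20306 840805 2102216
4 14505 846606 1255610
5 8663 852448 403162
6 2781 403162 0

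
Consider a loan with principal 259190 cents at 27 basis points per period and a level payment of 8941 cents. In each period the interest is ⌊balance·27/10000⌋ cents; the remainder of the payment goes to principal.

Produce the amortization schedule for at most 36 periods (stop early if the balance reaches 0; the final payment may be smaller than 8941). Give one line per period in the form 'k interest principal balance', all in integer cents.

1 699 8242 250948
2 677 8264 242684
3 655 8286 234398
4 632 8309 226089
5 610 8331 217758
6 587 8354 209404
7 565 8376 201028
8 542 8399 192629
9 520 8421 184208
10 497 8444 175764
11 474 8467 167297
12 451 8490 158807
13 428 8513 150294
14 405 8536 141758
15 382 8559 133199
16 359 8582 124617
17 336 8605 116012
18 313 8628 107384
19 289 8652 98732
20 266 8675 90057
21 243 8698 81359
22 219 8722 72637
23 196 8745 63892
24 172 8769 55123
25 148 8793 46330
26 125 8816 37514
27 101 8840 28674
28 77 8864 19810
29 53 8888 10922
30 29 8912 2010
31 5 2010 0

1. interest=⌊259190·27/10000⌋=699; principal=8941-699=8242; balance=259190-8242=250948
2. interest=⌊250948·27/10000⌋=677; principal=8941-677=8264; balance=250948-8264=242684
3. interest=⌊242684·27/10000⌋=655; principal=8941-655=8286; balance=242684-8286=234398
4. interest=⌊234398·27/10000⌋=632; principal=8941-632=8309; balance=234398-8309=226089
5. interest=⌊226089·27/10000⌋=610; principal=8941-610=8331; balance=226089-8331=217758
6. interest=⌊217758·27/10000⌋=587; principal=8941-587=8354; balance=217758-8354=209404
7. interest=⌊209404·27/10000⌋=565; principal=8941-565=8376; balance=209404-8376=201028
8. interest=⌊201028·27/10000⌋=542; principal=8941-542=8399; balance=201028-8399=192629
9. interest=⌊192629·27/10000⌋=520; principal=8941-520=8421; balance=192629-8421=184208
10. interest=⌊184208·27/10000⌋=497; principal=8941-497=8444; balance=184208-8444=175764
11. interest=⌊175764·27/10000⌋=474; principal=8941-474=8467; balance=175764-8467=167297
12. interest=⌊167297·27/10000⌋=451; principal=8941-451=8490; balance=167297-8490=158807
13. interest=⌊158807·27/10000⌋=428; principal=8941-428=8513; balance=158807-8513=150294
14. interest=⌊150294·27/10000⌋=405; principal=8941-405=8536; balance=150294-8536=141758
15. interest=⌊141758·27/10000⌋=382; principal=8941-382=8559; balance=141758-8559=133199
16. interest=⌊133199·27/10000⌋=359; principal=8941-359=8582; balance=133199-8582=124617
17. interest=⌊124617·27/10000⌋=336; principal=8941-336=8605; balance=124617-8605=116012
18. interest=⌊116012·27/10000⌋=313; principal=8941-313=8628; balance=116012-8628=107384
19. interest=⌊107384·27/10000⌋=289; principal=8941-289=8652; balance=107384-8652=98732
20. interest=⌊98732·27/10000⌋=266; principal=8941-266=8675; balance=98732-8675=90057
21. interest=⌊90057·27/10000⌋=243; principal=8941-243=8698; balance=90057-8698=81359
22. interest=⌊81359·27/10000⌋=219; principal=8941-219=8722; balance=81359-8722=72637
23. interest=⌊72637·27/10000⌋=196; principal=8941-196=8745; balance=72637-8745=63892
24. interest=⌊63892·27/10000⌋=172; principal=8941-172=8769; balance=63892-8769=55123
25. interest=⌊55123·27/10000⌋=148; principal=8941-148=8793; balance=55123-8793=46330
26. interest=⌊46330·27/10000⌋=125; principal=8941-125=8816; balance=46330-8816=37514
27. interest=⌊37514·27/10000⌋=101; principal=8941-101=8840; balance=37514-8840=28674
28. interest=⌊28674·27/10000⌋=77; principal=8941-77=8864; balance=28674-8864=19810
29. interest=⌊19810·27/10000⌋=53; principal=8941-53=8888; balance=19810-8888=10922
30. interest=⌊10922·27/10000⌋=29; principal=8941-29=8912; balance=10922-8912=2010
31. interest=⌊2010·27/10000⌋=5; principal=min(8941-5,2010)=2010; balance=2010-2010=0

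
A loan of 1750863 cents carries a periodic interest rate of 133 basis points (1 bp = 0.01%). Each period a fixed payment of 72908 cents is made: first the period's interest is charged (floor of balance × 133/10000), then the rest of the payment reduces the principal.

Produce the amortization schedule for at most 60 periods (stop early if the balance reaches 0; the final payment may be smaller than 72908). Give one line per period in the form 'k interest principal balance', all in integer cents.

1. interest=⌊1750863·133/10000⌋=23286; principal=72908-23286=49622; balance=1750863-49622=1701241
2. interest=⌊1701241·133/10000⌋=22626; principal=72908-22626=50282; balance=1701241-50282=1650959
3. interest=⌊1650959·133/10000⌋=21957; principal=72908-21957=50951; balance=1650959-50951=1600008
4. interest=⌊1600008·133/10000⌋=21280; principal=72908-21280=51628; balance=1600008-51628=1548380
5. interest=⌊1548380·133/10000⌋=20593; principal=72908-20593=52315; balance=1548380-52315=1496065
6. interest=⌊1496065·133/10000⌋=19897; principal=72908-19897=53011; balance=1496065-53011=1443054
7. interest=⌊1443054·133/10000⌋=19192; principal=72908-19192=53716; balance=1443054-53716=1389338
8. interest=⌊1389338·133/10000⌋=18478; principal=72908-18478=54430; balance=1389338-54430=1334908
9. interest=⌊1334908·133/10000⌋=17754; principal=72908-17754=55154; balance=1334908-55154=1279754
10. interest=⌊1279754·133/10000⌋=17020; principal=72908-17020=55888; balance=1279754-55888=1223866
11. interest=⌊1223866·133/10000⌋=16277; principal=72908-16277=56631; balance=1223866-56631=1167235
12. interest=⌊1167235·133/10000⌋=15524; principal=72908-15524=57384; balance=1167235-57384=1109851
13. interest=⌊1109851·133/10000⌋=14761; principal=72908-14761=58147; balance=1109851-58147=1051704
14. interest=⌊1051704·133/10000⌋=13987; principal=72908-13987=58921; balance=1051704-58921=992783
15. interest=⌊992783·133/10000⌋=13204; principal=72908-13204=59704; balance=992783-59704=933079
16. interest=⌊933079·133/10000⌋=12409; principal=72908-12409=60499; balance=933079-60499=872580
17. interest=⌊872580·133/10000⌋=11605; principal=72908-11605=61303; balance=872580-61303=811277
18. interest=⌊811277·133/10000⌋=10789; principal=72908-10789=62119; balance=811277-62119=749158
19. interest=⌊749158·133/10000⌋=9963; principal=72908-9963=62945; balance=749158-62945=686213
20. interest=⌊686213·133/10000⌋=9126; principal=72908-9126=63782; balance=686213-63782=622431
21. interest=⌊622431·133/10000⌋=8278; principal=72908-8278=64630; balance=622431-64630=557801
22. interest=⌊557801·133/10000⌋=7418; principal=72908-7418=65490; balance=557801-65490=492311
23. interest=⌊492311·133/10000⌋=6547; principal=72908-6547=66361; balance=492311-66361=425950
24. interest=⌊425950·133/10000⌋=5665; principal=72908-5665=67243; balance=425950-67243=358707
25. interest=⌊358707·133/10000⌋=4770; principal=72908-4770=68138; balance=358707-68138=290569
26. interest=⌊290569·133/10000⌋=3864; principal=72908-3864=69044; balance=290569-69044=221525
27. interest=⌊221525·133/10000⌋=2946; principal=72908-2946=69962; balance=221525-69962=151563
28. interest=⌊151563·133/10000⌋=2015; principal=72908-2015=70893; balance=151563-70893=80670
29. interest=⌊80670·133/10000⌋=1072; principal=72908-1072=71836; balance=80670-71836=8834
30. interest=⌊8834·133/10000⌋=117; principal=min(72908-117,8834)=8834; balance=8834-8834=0

1 23286 49622 1701241
2 22626 50282 1650959
3 21957 50951 1600008
4 21280 51628 1548380
5 20593 52315 1496065
6 19897 53011 1443054
7 19192 53716 1389338
8 18478 54430 1334908
9 17754 55154 1279754
10 17020 55888 1223866
11 16277 56631 1167235
12 15524 57384 1109851
13 14761 58147 1051704
14 13987 58921 992783
15 13204 59704 933079
16 12409 60499 872580
17 11605 61303 811277
18 10789 62119 749158
19 9963 62945 686213
20 9126 63782 622431
21 8278 64630 557801
22 7418 65490 492311
23 6547 66361 425950
24 5665 67243 358707
25 4770 68138 290569
26 3864 69044 221525
27 2946 69962 151563
28 2015 70893 80670
29 1072 71836 8834
30 117 8834 0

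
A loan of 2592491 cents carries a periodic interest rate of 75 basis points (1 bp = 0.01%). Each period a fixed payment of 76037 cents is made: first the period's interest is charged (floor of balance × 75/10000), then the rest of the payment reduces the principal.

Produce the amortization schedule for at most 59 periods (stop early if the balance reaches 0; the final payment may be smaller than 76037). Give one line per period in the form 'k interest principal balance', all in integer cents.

1 19443 56594 2535897
2 19019 57018 2478879
3 18591 57446 2421433
4 18160 57877 2363556
5 17726 58311 2305245
6 17289 58748 2246497
7 16848 59189 2187308
8 16404 59633 2127675
9 15957 60080 2067595
10 15506 60531 2007064
11 15052 60985 1946079
12 14595 61442 1884637
13 14134 61903 1822734
14 13670 62367 1760367
15 13202 62835 1697532
16 12731 63306 1634226
17 12256 63781 1570445
18 11778 64259 1506186
19 11296 64741 1441445
20 10810 65227 1376218
21 10321 65716 1310502
22 9828 66209 1244293
23 9332 66705 1177588
24 8831 67206 1110382
25 8327 67710 1042672
26 7820 68217 974455
27 7308 68729 905726
28 6792 69245 836481
29 6273 69764 766717
30 5750 70287 696430
31 5223 70814 625616
32 4692 71345 554271
33 4157 71880 482391
34 3617 72420 409971
35 3074 72963 337008
36 2527 73510 263498
37 1976 74061 189437
38 1420 74617 114820
39 861 75176 39644
40 297 39644 0

1. interest=⌊2592491·75/10000⌋=19443; principal=76037-19443=56594; balance=2592491-56594=2535897
2. interest=⌊2535897·75/10000⌋=19019; principal=76037-19019=57018; balance=2535897-57018=2478879
3. interest=⌊2478879·75/10000⌋=18591; principal=76037-18591=57446; balance=2478879-57446=2421433
4. interest=⌊2421433·75/10000⌋=18160; principal=76037-18160=57877; balance=2421433-57877=2363556
5. interest=⌊2363556·75/10000⌋=17726; principal=76037-17726=58311; balance=2363556-58311=2305245
6. interest=⌊2305245·75/10000⌋=17289; principal=76037-17289=58748; balance=2305245-58748=2246497
7. interest=⌊2246497·75/10000⌋=16848; principal=76037-16848=59189; balance=2246497-59189=2187308
8. interest=⌊2187308·75/10000⌋=16404; principal=76037-16404=59633; balance=2187308-59633=2127675
9. interest=⌊2127675·75/10000⌋=15957; principal=76037-15957=60080; balance=2127675-60080=2067595
10. interest=⌊2067595·75/10000⌋=15506; principal=76037-15506=60531; balance=2067595-60531=2007064
11. interest=⌊2007064·75/10000⌋=15052; principal=76037-15052=60985; balance=2007064-60985=1946079
12. interest=⌊1946079·75/10000⌋=14595; principal=76037-14595=61442; balance=1946079-61442=1884637
13. interest=⌊1884637·75/10000⌋=14134; principal=76037-14134=61903; balance=1884637-61903=1822734
14. interest=⌊1822734·75/10000⌋=13670; principal=76037-13670=62367; balance=1822734-62367=1760367
15. interest=⌊1760367·75/10000⌋=13202; principal=76037-13202=62835; balance=1760367-62835=1697532
16. interest=⌊1697532·75/10000⌋=12731; principal=76037-12731=63306; balance=1697532-63306=1634226
17. interest=⌊1634226·75/10000⌋=12256; principal=76037-12256=63781; balance=1634226-63781=1570445
18. interest=⌊1570445·75/10000⌋=11778; principal=76037-11778=64259; balance=1570445-64259=1506186
19. interest=⌊1506186·75/10000⌋=11296; principal=76037-11296=64741; balance=1506186-64741=1441445
20. interest=⌊1441445·75/10000⌋=10810; principal=76037-10810=65227; balance=1441445-65227=1376218
21. interest=⌊1376218·75/10000⌋=10321; principal=76037-10321=65716; balance=1376218-65716=1310502
22. interest=⌊1310502·75/10000⌋=9828; principal=76037-9828=66209; balance=1310502-66209=1244293
23. interest=⌊1244293·75/10000⌋=9332; principal=76037-9332=66705; balance=1244293-66705=1177588
24. interest=⌊1177588·75/10000⌋=8831; principal=76037-8831=67206; balance=1177588-67206=1110382
25. interest=⌊1110382·75/10000⌋=8327; principal=76037-8327=67710; balance=1110382-67710=1042672
26. interest=⌊1042672·75/10000⌋=7820; principal=76037-7820=68217; balance=1042672-68217=974455
27. interest=⌊974455·75/10000⌋=7308; principal=76037-7308=68729; balance=974455-68729=905726
28. interest=⌊905726·75/10000⌋=6792; principal=76037-6792=69245; balance=905726-69245=836481
29. interest=⌊836481·75/10000⌋=6273; principal=76037-6273=69764; balance=836481-69764=766717
30. interest=⌊766717·75/10000⌋=5750; principal=76037-5750=70287; balance=766717-70287=696430
31. interest=⌊696430·75/10000⌋=5223; principal=76037-5223=70814; balance=696430-70814=625616
32. interest=⌊625616·75/10000⌋=4692; principal=76037-4692=71345; balance=625616-71345=554271
33. interest=⌊554271·75/10000⌋=4157; principal=76037-4157=71880; balance=554271-71880=482391
34. interest=⌊482391·75/10000⌋=3617; principal=76037-3617=72420; balance=482391-72420=409971
35. interest=⌊409971·75/10000⌋=3074; principal=76037-3074=72963; balance=409971-72963=337008
36. interest=⌊337008·75/10000⌋=2527; principal=76037-2527=73510; balance=337008-73510=263498
37. interest=⌊263498·75/10000⌋=1976; principal=76037-1976=74061; balance=263498-74061=189437
38. interest=⌊189437·75/10000⌋=1420; principal=76037-1420=74617; balance=189437-74617=114820
39. interest=⌊114820·75/10000⌋=861; principal=76037-861=75176; balance=114820-75176=39644
40. interest=⌊39644·75/10000⌋=297; principal=min(76037-297,39644)=39644; balance=39644-39644=0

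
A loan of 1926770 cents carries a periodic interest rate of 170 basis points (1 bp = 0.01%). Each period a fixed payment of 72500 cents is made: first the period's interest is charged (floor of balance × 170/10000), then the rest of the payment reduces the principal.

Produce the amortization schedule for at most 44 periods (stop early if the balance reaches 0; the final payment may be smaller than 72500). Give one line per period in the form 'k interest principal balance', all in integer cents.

1. interest=⌊1926770·170/10000⌋=32755; principal=72500-32755=39745; balance=1926770-39745=1887025
2. interest=⌊1887025·170/10000⌋=32079; principal=72500-32079=40421; balance=1887025-40421=1846604
3. interest=⌊1846604·170/10000⌋=31392; principal=72500-31392=41108; balance=1846604-41108=1805496
4. interest=⌊1805496·170/10000⌋=30693; principal=72500-30693=41807; balance=1805496-41807=1763689
5. interest=⌊1763689·170/10000⌋=29982; principal=72500-29982=42518; balance=1763689-42518=1721171
6. interest=⌊1721171·170/10000⌋=29259; principal=72500-29259=43241; balance=1721171-43241=1677930
7. interest=⌊1677930·170/10000⌋=28524; principal=72500-28524=43976; balance=1677930-43976=1633954
8. interest=⌊1633954·170/10000⌋=27777; principal=72500-27777=44723; balance=1633954-44723=1589231
9. interest=⌊1589231·170/10000⌋=27016; principal=72500-27016=45484; balance=1589231-45484=1543747
10. interest=⌊1543747·170/10000⌋=26243; principal=72500-26243=46257; balance=1543747-46257=1497490
11. interest=⌊1497490·170/10000⌋=25457; principal=72500-25457=47043; balance=1497490-47043=1450447
12. interest=⌊1450447·170/10000⌋=24657; principal=72500-24657=47843; balance=1450447-47843=1402604
13. interest=⌊1402604·170/10000⌋=23844; principal=72500-23844=48656; balance=1402604-48656=1353948
14. interest=⌊1353948·170/10000⌋=23017; principal=72500-23017=49483; balance=1353948-49483=1304465
15. interest=⌊1304465·170/10000⌋=22175; principal=72500-22175=50325; balance=1304465-50325=1254140
16. interest=⌊1254140·170/10000⌋=21320; principal=72500-21320=51180; balance=1254140-51180=1202960
17. interest=⌊1202960·170/10000⌋=20450; principal=72500-20450=52050; balance=1202960-52050=1150910
18. interest=⌊1150910·170/10000⌋=19565; principal=72500-19565=52935; balance=1150910-52935=1097975
19. interest=⌊1097975·170/10000⌋=18665; principal=72500-18665=53835; balance=1097975-53835=1044140
20. interest=⌊1044140·170/10000⌋=17750; principal=72500-17750=54750; balance=1044140-54750=989390
21. interest=⌊989390·170/10000⌋=16819; principal=72500-16819=55681; balance=989390-55681=933709
22. interest=⌊933709·170/10000⌋=15873; principal=72500-15873=56627; balance=933709-56627=877082
23. interest=⌊877082·170/10000⌋=14910; principal=72500-14910=57590; balance=877082-57590=819492
24. interest=⌊819492·170/10000⌋=13931; principal=72500-13931=58569; balance=819492-58569=760923
25. interest=⌊760923·170/10000⌋=12935; principal=72500-12935=59565; balance=760923-59565=701358
26. interest=⌊701358·170/10000⌋=11923; principal=72500-11923=60577; balance=701358-60577=640781
27. interest=⌊640781·170/10000⌋=10893; principal=72500-10893=61607; balance=640781-61607=579174
28. interest=⌊579174·170/10000⌋=9845; principal=72500-9845=62655; balance=579174-62655=516519
29. interest=⌊516519·170/10000⌋=8780; principal=72500-8780=63720; balance=516519-63720=452799
30. interest=⌊452799·170/10000⌋=7697; principal=72500-7697=64803; balance=452799-64803=387996
31. interest=⌊387996·170/10000⌋=6595; principal=72500-6595=65905; balance=387996-65905=322091
32. interest=⌊322091·170/10000⌋=5475; principal=72500-5475=67025; balance=322091-67025=255066
33. interest=⌊255066·170/10000⌋=4336; principal=72500-4336=68164; balance=255066-68164=186902
34. interest=⌊186902·170/10000⌋=3177; principal=72500-3177=69323; balance=186902-69323=117579
35. interest=⌊117579·170/10000⌋=1998; principal=72500-1998=70502; balance=117579-70502=47077
36. interest=⌊47077·170/10000⌋=800; principal=min(72500-800,47077)=47077; balance=47077-47077=0

1 32755 39745 1887025
2 32079 40421 1846604
3 31392 41108 1805496
4 30693 41807 1763689
5 29982 42518 1721171
6 29259 43241 1677930
7 28524 43976 1633954
8 27777 44723 1589231
9 27016 45484 1543747
10 26243 46257 1497490
11 25457 47043 1450447
12 24657 47843 1402604
13 23844 48656 1353948
14 23017 49483 1304465
15 22175 50325 1254140
16 21320 51180 1202960
17 20450 52050 1150910
18 19565 52935 1097975
19 18665 53835 1044140
20 17750 54750 989390
21 16819 55681 933709
22 15873 56627 877082
23 14910 57590 819492
24 13931 58569 760923
25 12935 59565 701358
26 11923 60577 640781
27 10893 61607 579174
28 9845 62655 516519
29 8780 63720 452799
30 7697 64803 387996
31 6595 65905 322091
32 5475 67025 255066
33 4336 68164 186902
34 3177 69323 117579
35 1998 70502 47077
36 800 47077 0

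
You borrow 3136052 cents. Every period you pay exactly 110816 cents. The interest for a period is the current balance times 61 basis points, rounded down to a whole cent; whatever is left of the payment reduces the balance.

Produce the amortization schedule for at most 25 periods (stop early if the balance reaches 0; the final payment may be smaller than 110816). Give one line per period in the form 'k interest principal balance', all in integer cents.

1 19129 91687 3044365
2 18570 92246 2952119
3 18007 92809 2859310
4 17441 93375 2765935
5 16872 93944 2671991
6 16299 94517 2577474
7 15722 95094 2482380
8 15142 95674 2386706
9 14558 96258 2290448
10 13971 96845 2193603
11 13380 97436 2096167
12 12786 98030 1998137
13 12188 98628 1899509
14 11587 99229 1800280
15 10981 99835 1700445
16 10372 100444 1600001
17 9760 101056 1498945
18 9143 101673 1397272
19 8523 102293 1294979
20 7899 102917 1192062
21 7271 103545 1088517
22 6639 104177 984340
23 6004 104812 879528
24 5365 105451 774077
25 4721 106095 667982

1. interest=⌊3136052·61/10000⌋=19129; principal=110816-19129=91687; balance=3136052-91687=3044365
2. interest=⌊3044365·61/10000⌋=18570; principal=110816-18570=92246; balance=3044365-92246=2952119
3. interest=⌊2952119·61/10000⌋=18007; principal=110816-18007=92809; balance=2952119-92809=2859310
4. interest=⌊2859310·61/10000⌋=17441; principal=110816-17441=93375; balance=2859310-93375=2765935
5. interest=⌊2765935·61/10000⌋=16872; principal=110816-16872=93944; balance=2765935-93944=2671991
6. interest=⌊2671991·61/10000⌋=16299; principal=110816-16299=94517; balance=2671991-94517=2577474
7. interest=⌊2577474·61/10000⌋=15722; principal=110816-15722=95094; balance=2577474-95094=2482380
8. interest=⌊2482380·61/10000⌋=15142; principal=110816-15142=95674; balance=2482380-95674=2386706
9. interest=⌊2386706·61/10000⌋=14558; principal=110816-14558=96258; balance=2386706-96258=2290448
10. interest=⌊2290448·61/10000⌋=13971; principal=110816-13971=96845; balance=2290448-96845=2193603
11. interest=⌊2193603·61/10000⌋=13380; principal=110816-13380=97436; balance=2193603-97436=2096167
12. interest=⌊2096167·61/10000⌋=12786; principal=110816-12786=98030; balance=2096167-98030=1998137
13. interest=⌊1998137·61/10000⌋=12188; principal=110816-12188=98628; balance=1998137-98628=1899509
14. interest=⌊1899509·61/10000⌋=11587; principal=110816-11587=99229; balance=1899509-99229=1800280
15. interest=⌊1800280·61/10000⌋=10981; principal=110816-10981=99835; balance=1800280-99835=1700445
16. interest=⌊1700445·61/10000⌋=10372; principal=110816-10372=100444; balance=1700445-100444=1600001
17. interest=⌊1600001·61/10000⌋=9760; principal=110816-9760=101056; balance=1600001-101056=1498945
18. interest=⌊1498945·61/10000⌋=9143; principal=110816-9143=101673; balance=1498945-101673=1397272
19. interest=⌊1397272·61/10000⌋=8523; principal=110816-8523=102293; balance=1397272-102293=1294979
20. interest=⌊1294979·61/10000⌋=7899; principal=110816-7899=102917; balance=1294979-102917=1192062
21. interest=⌊1192062·61/10000⌋=7271; principal=110816-7271=103545; balance=1192062-103545=1088517
22. interest=⌊1088517·61/10000⌋=6639; principal=110816-6639=104177; balance=1088517-104177=984340
23. interest=⌊984340·61/10000⌋=6004; principal=110816-6004=104812; balance=984340-104812=879528
24. interest=⌊879528·61/10000⌋=5365; principal=110816-5365=105451; balance=879528-105451=774077
25. interest=⌊774077·61/10000⌋=4721; principal=110816-4721=106095; balance=774077-106095=667982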